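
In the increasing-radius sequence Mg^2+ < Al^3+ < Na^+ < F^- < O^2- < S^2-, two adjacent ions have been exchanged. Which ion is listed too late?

Al^3+

Check each adjacent pair. Mg^2+ and Al^3+ are reversed: both have 10 electrons but Z(Al)=13 > Z(Mg)=12, so Al^3+ should be the smaller of the two. No other neighbouring pair contradicts the periodic trends, so Al^3+ is the ion listed too late.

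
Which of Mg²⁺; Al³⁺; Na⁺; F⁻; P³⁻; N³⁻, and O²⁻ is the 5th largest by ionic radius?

Tabulating Z and e⁻: Al³⁺ has 10 e⁻ (Z=13), Mg²⁺ has 10 e⁻ (Z=12), Na⁺ has 10 e⁻ (Z=11), F⁻ has 10 e⁻ (Z=9), O²⁻ has 10 e⁻ (Z=8), N³⁻ has 10 e⁻ (Z=7), P³⁻ has 18 e⁻ (Z=15). Al³⁺ < Mg²⁺ (isoelectronic, higher Z=13 is smaller); Mg²⁺ < Na⁺ (both 10 e⁻, Z=12>11); Na⁺ < F⁻ (both 10 e⁻, Z=11>9); F⁻ < O²⁻ (both 10 e⁻, Z=9>8); O²⁻ < N³⁻ (both 10 e⁻, Z=8>7); N³⁻ < P³⁻ (same group, period 2 vs 3).
So the order is Al³⁺ < Mg²⁺ < Na⁺ < F⁻ < O²⁻ < N³⁻ < P³⁻; the 5th-largest ion is Na⁺.

Na⁺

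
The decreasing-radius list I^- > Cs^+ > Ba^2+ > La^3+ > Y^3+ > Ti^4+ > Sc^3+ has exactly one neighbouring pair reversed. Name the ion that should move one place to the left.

Sc^3+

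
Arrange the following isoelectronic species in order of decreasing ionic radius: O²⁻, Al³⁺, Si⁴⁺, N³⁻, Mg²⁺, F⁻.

N³⁻ > O²⁻ > F⁻ > Mg²⁺ > Al³⁺ > Si⁴⁺

These species are isoelectronic with 10 electrons. The only difference is the number of protons: Si⁴⁺ (Z=14), Al³⁺ (Z=13), Mg²⁺ (Z=12), F⁻ (Z=9), O²⁻ (Z=8), N³⁻ (Z=7). The strongest nuclear pull (Si⁴⁺) gives the smallest ion.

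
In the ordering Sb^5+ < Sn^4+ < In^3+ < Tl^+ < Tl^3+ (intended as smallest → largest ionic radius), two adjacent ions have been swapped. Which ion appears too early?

The pair Tl^+, Tl^3+ is the wrong way round — for one element, radius falls with rising positive charge, so Tl^3+ < Tl^+. All other adjacent pairs agree with periodic trends, so Tl^+ is the misplaced ion.

Tl^+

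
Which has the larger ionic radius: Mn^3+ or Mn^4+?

For a single element, ionic radius drops as positive charge rises — Mn^4+ < Mn^3+.

Mn^3+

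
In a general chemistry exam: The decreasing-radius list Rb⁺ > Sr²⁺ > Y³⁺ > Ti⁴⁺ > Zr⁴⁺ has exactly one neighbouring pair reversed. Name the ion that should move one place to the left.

Zr⁴⁺

Scanning neighbour by neighbour, only Ti⁴⁺/Zr⁴⁺ violates a trend: same group and charge — period 4 sits above period 5, so Ti⁴⁺ is smaller. That makes Zr⁴⁺ the one sitting a position late relative to where it belongs.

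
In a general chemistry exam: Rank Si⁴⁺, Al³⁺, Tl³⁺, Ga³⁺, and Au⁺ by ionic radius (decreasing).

Work out protons and electrons: Si⁴⁺: 10 e⁻, Z=14, Al³⁺: 10 e⁻, Z=13, Ga³⁺: 28 e⁻, Z=31, Tl³⁺: 78 e⁻, Z=81, Au⁺: 78 e⁻, Z=79. Si⁴⁺ < Al³⁺ (both 10 e⁻, Z=14>13); Al³⁺ < Ga³⁺ (same group, period 3 vs 4); Ga³⁺ < Tl³⁺ (same group, period 4 vs 6); Tl³⁺ < Au⁺ (isoelectronic, higher Z=81 is smaller).

Au⁺ > Tl³⁺ > Ga³⁺ > Al³⁺ > Si⁴⁺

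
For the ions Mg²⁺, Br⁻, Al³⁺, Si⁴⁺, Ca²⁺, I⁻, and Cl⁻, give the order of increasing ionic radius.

Si⁴⁺ < Al³⁺ < Mg²⁺ < Ca²⁺ < Cl⁻ < Br⁻ < I⁻

Tabulating Z and e⁻: Si⁴⁺ (Z=14, 10 e⁻), Al³⁺ (Z=13, 10 e⁻), Mg²⁺ (Z=12, 10 e⁻), Ca²⁺ (Z=20, 18 e⁻), Cl⁻ (Z=17, 18 e⁻), Br⁻ (Z=35, 36 e⁻), I⁻ (Z=53, 54 e⁻). Si⁴⁺ < Al³⁺ (isoelectronic, higher Z=14 is smaller); Al³⁺ < Mg²⁺ (isoelectronic, higher Z=13 is smaller); Mg²⁺ < Ca²⁺ (same group, 1 shell fewer); Ca²⁺ < Cl⁻ (isoelectronic, higher Z=20 is smaller); Cl⁻ < Br⁻ (same group, period 3 vs 4); Br⁻ < I⁻ (same group, 1 shell fewer).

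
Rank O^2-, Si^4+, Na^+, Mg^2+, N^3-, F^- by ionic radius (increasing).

Si^4+ < Mg^2+ < Na^+ < F^- < O^2- < N^3-

Isoelectronic series (10 e⁻ each). Size is set by nuclear charge: more protons means a smaller ion. Si^4+ (Z=14), Mg^2+ (Z=12), Na^+ (Z=11), F^- (Z=9), O^2- (Z=8), N^3- (Z=7).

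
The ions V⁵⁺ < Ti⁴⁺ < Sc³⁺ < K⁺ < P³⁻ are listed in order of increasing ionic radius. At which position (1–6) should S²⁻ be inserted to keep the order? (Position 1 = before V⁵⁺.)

5

Isoelectronic series (18 e⁻ each). Size is set by nuclear charge: more protons means a smaller ion. V⁵⁺ (Z=23), Ti⁴⁺ (Z=22), Sc³⁺ (Z=21), K⁺ (Z=19), S²⁻ (Z=16), P³⁻ (Z=15).
The complete sequence is V⁵⁺ < Ti⁴⁺ < Sc³⁺ < K⁺ < S²⁻ < P³⁻. S²⁻ sits at position 5.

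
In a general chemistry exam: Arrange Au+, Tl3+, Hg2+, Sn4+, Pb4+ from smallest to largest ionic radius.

Work out protons and electrons: Sn4+ has 46 e⁻ (Z=50), Pb4+ has 78 e⁻ (Z=82), Tl3+ has 78 e⁻ (Z=81), Hg2+ has 78 e⁻ (Z=80), Au+ has 78 e⁻ (Z=79). Sn4+ < Pb4+ (same group, period 5 vs 6); Pb4+ < Tl3+ (isoelectronic, higher Z=82 is smaller); Tl3+ < Hg2+ (isoelectronic, higher Z=81 is smaller); Hg2+ < Au+ (isoelectronic, higher Z=80 is smaller).

Sn4+ < Pb4+ < Tl3+ < Hg2+ < Au+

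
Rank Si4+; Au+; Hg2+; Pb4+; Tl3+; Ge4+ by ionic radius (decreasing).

Au+ > Hg2+ > Tl3+ > Pb4+ > Ge4+ > Si4+

Work out protons and electrons: Si4+ has 10 e⁻ (Z=14), Ge4+ has 28 e⁻ (Z=32), Pb4+ has 78 e⁻ (Z=82), Tl3+ has 78 e⁻ (Z=81), Hg2+ has 78 e⁻ (Z=80), Au+ has 78 e⁻ (Z=79). Si4+ < Ge4+ (same group, period 3 vs 4); Ge4+ < Pb4+ (same group, 2 shells fewer); Pb4+ < Tl3+ (both 78 e⁻, Z=82>81); Tl3+ < Hg2+ (isoelectronic, higher Z=81 is smaller); Hg2+ < Au+ (isoelectronic, higher Z=80 is smaller).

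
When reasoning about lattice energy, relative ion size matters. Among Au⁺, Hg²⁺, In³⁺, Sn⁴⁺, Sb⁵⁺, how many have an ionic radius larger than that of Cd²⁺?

Electron counts and nuclear charges: Sb⁵⁺: 46 e⁻, Z=51, Sn⁴⁺: 46 e⁻, Z=50, In³⁺: 46 e⁻, Z=49, Cd²⁺: 46 e⁻, Z=48, Hg²⁺: 78 e⁻, Z=80, Au⁺: 78 e⁻, Z=79. Sb⁵⁺ < Sn⁴⁺ (both 46 e⁻, Z=51>50); Sn⁴⁺ < In³⁺ (both 46 e⁻, Z=50>49); In³⁺ < Cd²⁺ (isoelectronic, higher Z=49 is smaller); Cd²⁺ < Hg²⁺ (same group, 1 shell fewer); Hg²⁺ < Au⁺ (both 78 e⁻, Z=80>79).
Overall: Sb⁵⁺ < Sn⁴⁺ < In³⁺ < Cd²⁺ < Hg²⁺ < Au⁺. Cd²⁺ has 3 below it and 2 above. That's 2.

2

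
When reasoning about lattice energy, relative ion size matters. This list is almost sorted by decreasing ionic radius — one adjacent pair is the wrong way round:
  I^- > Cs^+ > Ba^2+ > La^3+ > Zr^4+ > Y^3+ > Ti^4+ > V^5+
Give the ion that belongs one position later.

Zr^4+

Check each adjacent pair. Zr^4+ and Y^3+ are reversed: Zr^4+ and Y^3+ share 36 electrons; the higher nuclear charge on Zr (Z=40) contracts it more, so Zr^4+ < Y^3+. No other neighbouring pair contradicts the periodic trends, so Zr^4+ is the ion listed too early.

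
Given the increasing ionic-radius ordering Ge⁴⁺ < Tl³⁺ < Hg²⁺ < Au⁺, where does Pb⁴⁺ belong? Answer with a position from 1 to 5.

2

Ge⁴⁺ has 28 e⁻ (Z=32), Pb⁴⁺ has 78 e⁻ (Z=82), Tl³⁺ has 78 e⁻ (Z=81), Hg²⁺ has 78 e⁻ (Z=80), Au⁺ has 78 e⁻ (Z=79). Ge⁴⁺ < Pb⁴⁺ (same group, period 4 vs 6); Pb⁴⁺ < Tl³⁺ (isoelectronic, higher Z=82 is smaller); Tl³⁺ < Hg²⁺ (both 78 e⁻, Z=81>80); Hg²⁺ < Au⁺ (isoelectronic, higher Z=80 is smaller).
Putting Pb⁴⁺ in gives Ge⁴⁺ < Pb⁴⁺ < Tl³⁺ < Hg²⁺ < Au⁺; it lands at slot 2.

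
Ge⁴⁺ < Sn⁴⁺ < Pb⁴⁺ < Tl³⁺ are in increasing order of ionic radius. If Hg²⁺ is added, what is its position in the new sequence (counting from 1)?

5

First list Z and electron count for each: Ge⁴⁺ (Z=32, 28 e⁻), Sn⁴⁺ (Z=50, 46 e⁻), Pb⁴⁺ (Z=82, 78 e⁻), Tl³⁺ (Z=81, 78 e⁻), Hg²⁺ (Z=80, 78 e⁻). Ge⁴⁺ < Sn⁴⁺ (same group, period 4 vs 5); Sn⁴⁺ < Pb⁴⁺ (same group, period 5 vs 6); Pb⁴⁺ < Tl³⁺ (both 78 e⁻, Z=82>81); Tl³⁺ < Hg²⁺ (both 78 e⁻, Z=81>80).
The complete sequence is Ge⁴⁺ < Sn⁴⁺ < Pb⁴⁺ < Tl³⁺ < Hg²⁺. Hg²⁺ sits at position 5.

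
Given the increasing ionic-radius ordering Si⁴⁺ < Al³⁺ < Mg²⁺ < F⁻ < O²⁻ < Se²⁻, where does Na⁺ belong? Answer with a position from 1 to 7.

Tabulating Z and e⁻: Si⁴⁺ has 10 e⁻ (Z=14), Al³⁺ has 10 e⁻ (Z=13), Mg²⁺ has 10 e⁻ (Z=12), Na⁺ has 10 e⁻ (Z=11), F⁻ has 10 e⁻ (Z=9), O²⁻ has 10 e⁻ (Z=8), Se²⁻ has 36 e⁻ (Z=34). Si⁴⁺ < Al³⁺ (isoelectronic, higher Z=14 is smaller); Al³⁺ < Mg²⁺ (both 10 e⁻, Z=13>12); Mg²⁺ < Na⁺ (both 10 e⁻, Z=12>11); Na⁺ < F⁻ (both 10 e⁻, Z=11>9); F⁻ < O²⁻ (both 10 e⁻, Z=9>8); O²⁻ < Se²⁻ (same group, period 2 vs 4).
Putting Na⁺ in gives Si⁴⁺ < Al³⁺ < Mg²⁺ < Na⁺ < F⁻ < O²⁻ < Se²⁻; it lands at slot 4.

4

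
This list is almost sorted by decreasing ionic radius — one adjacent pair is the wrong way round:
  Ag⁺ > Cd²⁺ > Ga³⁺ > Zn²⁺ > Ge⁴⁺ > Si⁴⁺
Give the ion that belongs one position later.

Check each adjacent pair. Ga³⁺ and Zn²⁺ are reversed: Ga³⁺ and Zn²⁺ share 28 electrons; the higher nuclear charge on Ga (Z=31) contracts it more, so Ga³⁺ < Zn²⁺. No other neighbouring pair contradicts the periodic trends, so Ga³⁺ is the ion listed too early.

Ga³⁺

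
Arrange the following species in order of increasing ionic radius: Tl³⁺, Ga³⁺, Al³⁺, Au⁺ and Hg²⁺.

First list Z and electron count for each: Al³⁺ has 10 e⁻ (Z=13), Ga³⁺ has 28 e⁻ (Z=31), Tl³⁺ has 78 e⁻ (Z=81), Hg²⁺ has 78 e⁻ (Z=80), Au⁺ has 78 e⁻ (Z=79). Al³⁺ < Ga³⁺ (same group, period 3 vs 4); Ga³⁺ < Tl³⁺ (same group, 2 shells fewer); Tl³⁺ < Hg²⁺ (both 78 e⁻, Z=81>80); Hg²⁺ < Au⁺ (both 78 e⁻, Z=80>79).

Al³⁺ < Ga³⁺ < Tl³⁺ < Hg²⁺ < Au⁺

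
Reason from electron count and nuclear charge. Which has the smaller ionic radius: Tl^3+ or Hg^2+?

Tl^3+

All of these have 78 electrons (isoelectronic). With the same electron cloud, the ion with the most protons pulls it in tightest. Nuclear charges: Tl^3+ (Z=81), Hg^2+ (Z=80). Highest Z is smallest.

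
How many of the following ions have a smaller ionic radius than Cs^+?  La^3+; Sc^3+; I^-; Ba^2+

3

First list Z and electron count for each: Sc^3+ has 18 e⁻ (Z=21), La^3+ has 54 e⁻ (Z=57), Ba^2+ has 54 e⁻ (Z=56), Cs^+ has 54 e⁻ (Z=55), I^- has 54 e⁻ (Z=53). Sc^3+ < La^3+ (same group, period 4 vs 6); La^3+ < Ba^2+ (both 54 e⁻, Z=57>56); Ba^2+ < Cs^+ (isoelectronic, higher Z=56 is smaller); Cs^+ < I^- (both 54 e⁻, Z=55>53).
Relative to Cs^+, the ions that are smaller are Sc^3+, La^3+, Ba^2+. Count: 3.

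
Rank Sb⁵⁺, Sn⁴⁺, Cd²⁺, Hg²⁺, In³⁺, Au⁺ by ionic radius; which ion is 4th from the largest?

In³⁺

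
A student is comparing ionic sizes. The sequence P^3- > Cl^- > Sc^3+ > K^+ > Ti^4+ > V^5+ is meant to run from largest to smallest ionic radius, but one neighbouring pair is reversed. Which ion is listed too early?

Scanning neighbour by neighbour, only Sc^3+/K^+ violates a trend: they are isoelectronic (18 e⁻) and Sc has more protons than K (21 vs 19), making Sc^3+ smaller. That makes Sc^3+ the one sitting a position early relative to where it belongs.

Sc^3+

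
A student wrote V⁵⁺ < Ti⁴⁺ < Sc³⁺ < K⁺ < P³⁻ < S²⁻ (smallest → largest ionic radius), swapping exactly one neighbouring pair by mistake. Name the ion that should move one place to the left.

S²⁻

Check each adjacent pair. P³⁻ and S²⁻ are reversed: they are isoelectronic (18 e⁻) and S has more protons than P (16 vs 15), making S²⁻ smaller. No other neighbouring pair contradicts the periodic trends, so S²⁻ is the ion listed too late.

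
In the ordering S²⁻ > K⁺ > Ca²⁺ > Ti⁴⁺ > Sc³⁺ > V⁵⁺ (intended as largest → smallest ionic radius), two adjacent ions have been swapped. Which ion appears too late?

Scanning neighbour by neighbour, only Ti⁴⁺/Sc³⁺ violates a trend: Ti⁴⁺ and Sc³⁺ share 18 electrons; the higher nuclear charge on Ti (Z=22) contracts it more, so Ti⁴⁺ < Sc³⁺. That makes Sc³⁺ the one sitting a position late relative to where it belongs.

Sc³⁺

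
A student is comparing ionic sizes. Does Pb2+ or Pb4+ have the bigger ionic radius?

Pb2+

Same element, different charge: the more highly charged cation has fewer electrons and a greater effective nuclear charge per electron, making Pb4+ the smallest.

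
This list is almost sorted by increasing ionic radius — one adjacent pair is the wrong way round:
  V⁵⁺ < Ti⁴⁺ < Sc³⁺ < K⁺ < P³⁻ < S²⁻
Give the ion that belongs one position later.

P³⁻

Scanning neighbour by neighbour, only P³⁻/S²⁻ violates a trend: S²⁻ and P³⁻ share 18 electrons; the higher nuclear charge on S (Z=16) contracts it more, so S²⁻ < P³⁻. That makes P³⁻ the one sitting a position early relative to where it belongs.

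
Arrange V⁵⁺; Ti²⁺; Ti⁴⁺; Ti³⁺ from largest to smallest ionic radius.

Ti²⁺ > Ti³⁺ > Ti⁴⁺ > V⁵⁺

Tabulating Z and e⁻: V⁵⁺ (Z=23, 18 e⁻), Ti⁴⁺ (Z=22, 18 e⁻), Ti³⁺ (Z=22, 19 e⁻), Ti²⁺ (Z=22, 20 e⁻). V⁵⁺ < Ti⁴⁺ (isoelectronic, higher Z=23 is smaller); Ti⁴⁺ < Ti³⁺ (higher charge on the same element); Ti³⁺ < Ti²⁺ (same element, +3 vs +2).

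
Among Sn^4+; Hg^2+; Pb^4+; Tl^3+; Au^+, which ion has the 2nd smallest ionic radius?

Pb^4+

Tabulating Z and e⁻: Sn^4+: 46 e⁻, Z=50, Pb^4+: 78 e⁻, Z=82, Tl^3+: 78 e⁻, Z=81, Hg^2+: 78 e⁻, Z=80, Au^+: 78 e⁻, Z=79. Sn^4+ < Pb^4+ (same group, period 5 vs 6); Pb^4+ < Tl^3+ (isoelectronic, higher Z=82 is smaller); Tl^3+ < Hg^2+ (both 78 e⁻, Z=81>80); Hg^2+ < Au^+ (isoelectronic, higher Z=80 is smaller).
Full ascending order: Sn^4+ < Pb^4+ < Tl^3+ < Hg^2+ < Au^+. Counting from the smallest, position 2 is Pb^4+.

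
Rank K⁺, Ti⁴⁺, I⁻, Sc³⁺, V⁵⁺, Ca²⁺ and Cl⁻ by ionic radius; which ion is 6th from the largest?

Ti⁴⁺

Work out protons and electrons: V⁵⁺ (Z=23, 18 e⁻), Ti⁴⁺ (Z=22, 18 e⁻), Sc³⁺ (Z=21, 18 e⁻), Ca²⁺ (Z=20, 18 e⁻), K⁺ (Z=19, 18 e⁻), Cl⁻ (Z=17, 18 e⁻), I⁻ (Z=53, 54 e⁻). V⁵⁺ < Ti⁴⁺ (isoelectronic, higher Z=23 is smaller); Ti⁴⁺ < Sc³⁺ (isoelectronic, higher Z=22 is smaller); Sc³⁺ < Ca²⁺ (isoelectronic, higher Z=21 is smaller); Ca²⁺ < K⁺ (both 18 e⁻, Z=20>19); K⁺ < Cl⁻ (both 18 e⁻, Z=19>17); Cl⁻ < I⁻ (same group, 2 shells fewer).
So the order is V⁵⁺ < Ti⁴⁺ < Sc³⁺ < Ca²⁺ < K⁺ < Cl⁻ < I⁻; the 6th-largest ion is Ti⁴⁺.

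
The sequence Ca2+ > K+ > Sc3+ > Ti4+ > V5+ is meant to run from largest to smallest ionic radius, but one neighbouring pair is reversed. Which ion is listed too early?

Ca2+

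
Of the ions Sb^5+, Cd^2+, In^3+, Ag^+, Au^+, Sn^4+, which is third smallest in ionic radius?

In^3+

Work out protons and electrons: Sb^5+ (Z=51, 46 e⁻), Sn^4+ (Z=50, 46 e⁻), In^3+ (Z=49, 46 e⁻), Cd^2+ (Z=48, 46 e⁻), Ag^+ (Z=47, 46 e⁻), Au^+ (Z=79, 78 e⁻). Sb^5+ < Sn^4+ (both 46 e⁻, Z=51>50); Sn^4+ < In^3+ (isoelectronic, higher Z=50 is smaller); In^3+ < Cd^2+ (both 46 e⁻, Z=49>48); Cd^2+ < Ag^+ (both 46 e⁻, Z=48>47); Ag^+ < Au^+ (same group, 1 shell fewer).
Ordering: Sb^5+ < Sn^4+ < In^3+ < Cd^2+ < Ag^+ < Au^+. The third smallest is In^3+.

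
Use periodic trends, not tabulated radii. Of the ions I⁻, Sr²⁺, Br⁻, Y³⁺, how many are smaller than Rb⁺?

2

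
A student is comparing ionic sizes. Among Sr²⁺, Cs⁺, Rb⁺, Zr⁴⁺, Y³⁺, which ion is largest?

Work out protons and electrons: Zr⁴⁺ (Z=40, 36 e⁻), Y³⁺ (Z=39, 36 e⁻), Sr²⁺ (Z=38, 36 e⁻), Rb⁺ (Z=37, 36 e⁻), Cs⁺ (Z=55, 54 e⁻). Zr⁴⁺ < Y³⁺ (both 36 e⁻, Z=40>39); Y³⁺ < Sr²⁺ (both 36 e⁻, Z=39>38); Sr²⁺ < Rb⁺ (both 36 e⁻, Z=38>37); Rb⁺ < Cs⁺ (same group, 1 shell fewer).

Cs⁺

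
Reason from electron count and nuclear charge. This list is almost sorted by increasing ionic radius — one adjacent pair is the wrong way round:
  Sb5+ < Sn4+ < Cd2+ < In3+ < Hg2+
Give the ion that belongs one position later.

Cd2+

Scanning neighbour by neighbour, only Cd2+/In3+ violates a trend: they are isoelectronic (46 e⁻) and In has more protons than Cd (49 vs 48), making In3+ smaller. That makes Cd2+ the one sitting a position early relative to where it belongs.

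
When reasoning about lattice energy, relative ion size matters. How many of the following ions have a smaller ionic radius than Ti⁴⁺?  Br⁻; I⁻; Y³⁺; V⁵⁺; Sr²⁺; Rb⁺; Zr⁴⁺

Electron counts and nuclear charges: V⁵⁺: 18 e⁻, Z=23, Ti⁴⁺: 18 e⁻, Z=22, Zr⁴⁺: 36 e⁻, Z=40, Y³⁺: 36 e⁻, Z=39, Sr²⁺: 36 e⁻, Z=38, Rb⁺: 36 e⁻, Z=37, Br⁻: 36 e⁻, Z=35, I⁻: 54 e⁻, Z=53. V⁵⁺ < Ti⁴⁺ (isoelectronic, higher Z=23 is smaller); Ti⁴⁺ < Zr⁴⁺ (same group, period 4 vs 5); Zr⁴⁺ < Y³⁺ (isoelectronic, higher Z=40 is smaller); Y³⁺ < Sr²⁺ (both 36 e⁻, Z=39>38); Sr²⁺ < Rb⁺ (both 36 e⁻, Z=38>37); Rb⁺ < Br⁻ (both 36 e⁻, Z=37>35); Br⁻ < I⁻ (same group, 1 shell fewer).
Ordering all of them (including Ti⁴⁺) by radius gives V⁵⁺ < Ti⁴⁺ < Zr⁴⁺ < Y³⁺ < Sr²⁺ < Rb⁺ < Br⁻ < I⁻. So 1 is smaller.

1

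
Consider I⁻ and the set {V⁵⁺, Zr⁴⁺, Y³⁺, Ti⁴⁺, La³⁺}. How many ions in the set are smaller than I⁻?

5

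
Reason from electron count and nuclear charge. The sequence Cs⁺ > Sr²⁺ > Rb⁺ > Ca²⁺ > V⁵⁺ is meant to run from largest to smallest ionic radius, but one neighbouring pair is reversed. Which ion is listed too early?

Sr²⁺

Scanning neighbour by neighbour, only Sr²⁺/Rb⁺ violates a trend: both have 36 electrons but Z(Sr)=38 > Z(Rb)=37, so Sr²⁺ should be the smaller of the two. That makes Sr²⁺ the one sitting a position early relative to where it belongs.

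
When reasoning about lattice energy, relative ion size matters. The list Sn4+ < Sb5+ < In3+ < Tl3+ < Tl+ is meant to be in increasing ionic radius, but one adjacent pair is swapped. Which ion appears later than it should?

Sb5+

Check each adjacent pair. Sn4+ and Sb5+ are reversed: they are isoelectronic (46 e⁻) and Sb has more protons than Sn (51 vs 50), making Sb5+ smaller. No other neighbouring pair contradicts the periodic trends, so Sb5+ is the ion listed too late.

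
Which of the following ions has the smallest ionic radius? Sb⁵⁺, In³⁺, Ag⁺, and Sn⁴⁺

Isoelectronic series (46 e⁻ each). Size is set by nuclear charge: more protons means a smaller ion. Sb⁵⁺ (Z=51), Sn⁴⁺ (Z=50), In³⁺ (Z=49), Ag⁺ (Z=47).

Sb⁵⁺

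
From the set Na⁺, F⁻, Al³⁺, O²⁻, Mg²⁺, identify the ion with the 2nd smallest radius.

All of these have 10 electrons (isoelectronic). With the same electron cloud, the ion with the most protons pulls it in tightest. Nuclear charges: Al³⁺ (Z=13), Mg²⁺ (Z=12), Na⁺ (Z=11), F⁻ (Z=9), O²⁻ (Z=8). Highest Z is smallest.
Full ascending order: Al³⁺ < Mg²⁺ < Na⁺ < F⁻ < O²⁻. Counting from the smallest, position 2 is Mg²⁺.

Mg²⁺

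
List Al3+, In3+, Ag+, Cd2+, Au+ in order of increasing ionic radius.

Al3+ < In3+ < Cd2+ < Ag+ < Au+

Work out protons and electrons: Al3+ has 10 e⁻ (Z=13), In3+ has 46 e⁻ (Z=49), Cd2+ has 46 e⁻ (Z=48), Ag+ has 46 e⁻ (Z=47), Au+ has 78 e⁻ (Z=79). Al3+ < In3+ (same group, period 3 vs 5); In3+ < Cd2+ (isoelectronic, higher Z=49 is smaller); Cd2+ < Ag+ (both 46 e⁻, Z=48>47); Ag+ < Au+ (same group, 1 shell fewer).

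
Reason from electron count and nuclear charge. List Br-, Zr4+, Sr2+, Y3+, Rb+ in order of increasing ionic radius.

Zr4+ < Y3+ < Sr2+ < Rb+ < Br-

Each ion has 36 electrons. The ranking follows nuclear charge in reverse — greater Z gives a smaller radius. Zr4+ (Z=40), Y3+ (Z=39), Sr2+ (Z=38), Rb+ (Z=37), Br- (Z=35).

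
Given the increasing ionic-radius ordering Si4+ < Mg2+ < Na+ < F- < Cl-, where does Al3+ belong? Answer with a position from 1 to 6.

2

Tabulating Z and e⁻: Si4+: 10 e⁻, Z=14, Al3+: 10 e⁻, Z=13, Mg2+: 10 e⁻, Z=12, Na+: 10 e⁻, Z=11, F-: 10 e⁻, Z=9, Cl-: 18 e⁻, Z=17. Si4+ < Al3+ (both 10 e⁻, Z=14>13); Al3+ < Mg2+ (both 10 e⁻, Z=13>12); Mg2+ < Na+ (both 10 e⁻, Z=12>11); Na+ < F- (both 10 e⁻, Z=11>9); F- < Cl- (same group, period 2 vs 3).
The complete sequence is Si4+ < Al3+ < Mg2+ < Na+ < F- < Cl-. Al3+ sits at position 2.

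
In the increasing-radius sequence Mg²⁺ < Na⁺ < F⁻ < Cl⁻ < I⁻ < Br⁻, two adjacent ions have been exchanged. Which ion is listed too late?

Br⁻

Check each adjacent pair. I⁻ and Br⁻ are reversed: both in group 17 with the same charge; Br⁻ (period 4) has the smaller radius. No other neighbouring pair contradicts the periodic trends, so Br⁻ is the ion listed too late.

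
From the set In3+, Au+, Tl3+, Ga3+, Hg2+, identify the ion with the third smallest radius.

Work out protons and electrons: Ga3+ (Z=31, 28 e⁻), In3+ (Z=49, 46 e⁻), Tl3+ (Z=81, 78 e⁻), Hg2+ (Z=80, 78 e⁻), Au+ (Z=79, 78 e⁻). Ga3+ < In3+ (same group, 1 shell fewer); In3+ < Tl3+ (same group, period 5 vs 6); Tl3+ < Hg2+ (isoelectronic, higher Z=81 is smaller); Hg2+ < Au+ (both 78 e⁻, Z=80>79).
That gives Ga3+ < In3+ < Tl3+ < Hg2+ < Au+. From the smallest end, number 3 is Tl3+.

Tl3+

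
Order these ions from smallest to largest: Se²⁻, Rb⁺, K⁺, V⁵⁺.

Work out protons and electrons: V⁵⁺: 18 e⁻, Z=23, K⁺: 18 e⁻, Z=19, Rb⁺: 36 e⁻, Z=37, Se²⁻: 36 e⁻, Z=34. V⁵⁺ < K⁺ (isoelectronic, higher Z=23 is smaller); K⁺ < Rb⁺ (same group, 1 shell fewer); Rb⁺ < Se²⁻ (both 36 e⁻, Z=37>34).

V⁵⁺ < K⁺ < Rb⁺ < Se²⁻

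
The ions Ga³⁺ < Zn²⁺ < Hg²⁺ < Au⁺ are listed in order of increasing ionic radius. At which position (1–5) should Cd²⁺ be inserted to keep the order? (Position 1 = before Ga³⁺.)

First list Z and electron count for each: Ga³⁺ (Z=31, 28 e⁻), Zn²⁺ (Z=30, 28 e⁻), Cd²⁺ (Z=48, 46 e⁻), Hg²⁺ (Z=80, 78 e⁻), Au⁺ (Z=79, 78 e⁻). Ga³⁺ < Zn²⁺ (isoelectronic, higher Z=31 is smaller); Zn²⁺ < Cd²⁺ (same group, period 4 vs 5); Cd²⁺ < Hg²⁺ (same group, period 5 vs 6); Hg²⁺ < Au⁺ (both 78 e⁻, Z=80>79).
With Cd²⁺ included the full order is Ga³⁺ < Zn²⁺ < Cd²⁺ < Hg²⁺ < Au⁺, so it takes position 3.

3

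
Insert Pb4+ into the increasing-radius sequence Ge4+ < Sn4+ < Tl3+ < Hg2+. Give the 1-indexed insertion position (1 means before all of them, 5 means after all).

3

Ge4+ (Z=32, 28 e⁻), Sn4+ (Z=50, 46 e⁻), Pb4+ (Z=82, 78 e⁻), Tl3+ (Z=81, 78 e⁻), Hg2+ (Z=80, 78 e⁻). Ge4+ < Sn4+ (same group, period 4 vs 5); Sn4+ < Pb4+ (same group, 1 shell fewer); Pb4+ < Tl3+ (both 78 e⁻, Z=82>81); Tl3+ < Hg2+ (isoelectronic, higher Z=81 is smaller).
The complete sequence is Ge4+ < Sn4+ < Pb4+ < Tl3+ < Hg2+. Pb4+ sits at position 3.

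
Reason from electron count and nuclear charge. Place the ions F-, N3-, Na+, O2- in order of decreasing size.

All of these have 10 electrons (isoelectronic). With the same electron cloud, the ion with the most protons pulls it in tightest. Nuclear charges: Na+ (Z=11), F- (Z=9), O2- (Z=8), N3- (Z=7). Highest Z is smallest.

N3- > O2- > F- > Na+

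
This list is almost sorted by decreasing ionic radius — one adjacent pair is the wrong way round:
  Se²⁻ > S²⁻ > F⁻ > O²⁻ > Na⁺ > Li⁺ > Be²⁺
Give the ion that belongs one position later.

Check each adjacent pair. F⁻ and O²⁻ are reversed: both have 10 electrons but Z(F)=9 > Z(O)=8, so F⁻ should be the smaller of the two. No other neighbouring pair contradicts the periodic trends, so F⁻ is the ion listed too early.

F⁻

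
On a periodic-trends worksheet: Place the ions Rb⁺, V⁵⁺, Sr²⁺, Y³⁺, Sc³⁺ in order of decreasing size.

Rb⁺ > Sr²⁺ > Y³⁺ > Sc³⁺ > V⁵⁺

Electron counts and nuclear charges: V⁵⁺ has 18 e⁻ (Z=23), Sc³⁺ has 18 e⁻ (Z=21), Y³⁺ has 36 e⁻ (Z=39), Sr²⁺ has 36 e⁻ (Z=38), Rb⁺ has 36 e⁻ (Z=37). V⁵⁺ < Sc³⁺ (both 18 e⁻, Z=23>21); Sc³⁺ < Y³⁺ (same group, 1 shell fewer); Y³⁺ < Sr²⁺ (isoelectronic, higher Z=39 is smaller); Sr²⁺ < Rb⁺ (isoelectronic, higher Z=38 is smaller).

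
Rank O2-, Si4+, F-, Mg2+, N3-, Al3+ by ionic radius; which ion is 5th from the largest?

Al3+

Isoelectronic series (10 e⁻ each). Size is set by nuclear charge: more protons means a smaller ion. Si4+ (Z=14), Al3+ (Z=13), Mg2+ (Z=12), F- (Z=9), O2- (Z=8), N3- (Z=7).
That gives Si4+ < Al3+ < Mg2+ < F- < O2- < N3-. From the largest end, number 5 is Al3+.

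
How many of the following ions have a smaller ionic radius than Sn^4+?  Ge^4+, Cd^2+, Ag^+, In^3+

1

First list Z and electron count for each: Ge^4+: 28 e⁻, Z=32, Sn^4+: 46 e⁻, Z=50, In^3+: 46 e⁻, Z=49, Cd^2+: 46 e⁻, Z=48, Ag^+: 46 e⁻, Z=47. Ge^4+ < Sn^4+ (same group, period 4 vs 5); Sn^4+ < In^3+ (both 46 e⁻, Z=50>49); In^3+ < Cd^2+ (isoelectronic, higher Z=49 is smaller); Cd^2+ < Ag^+ (both 46 e⁻, Z=48>47).
Relative to Sn^4+, the ions that are smaller are Ge^4+. So 1 is smaller.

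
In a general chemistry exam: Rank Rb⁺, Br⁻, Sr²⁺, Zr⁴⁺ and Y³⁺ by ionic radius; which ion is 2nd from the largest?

Rb⁺

Each ion has 36 electrons. The ranking follows nuclear charge in reverse — greater Z gives a smaller radius. Zr⁴⁺ (Z=40), Y³⁺ (Z=39), Sr²⁺ (Z=38), Rb⁺ (Z=37), Br⁻ (Z=35).
That gives Zr⁴⁺ < Y³⁺ < Sr²⁺ < Rb⁺ < Br⁻. From the largest end, number 2 is Rb⁺.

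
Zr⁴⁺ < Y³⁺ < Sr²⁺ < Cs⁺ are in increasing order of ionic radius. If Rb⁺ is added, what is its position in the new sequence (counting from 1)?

4

Zr⁴⁺ has 36 e⁻ (Z=40), Y³⁺ has 36 e⁻ (Z=39), Sr²⁺ has 36 e⁻ (Z=38), Rb⁺ has 36 e⁻ (Z=37), Cs⁺ has 54 e⁻ (Z=55). Zr⁴⁺ < Y³⁺ (isoelectronic, higher Z=40 is smaller); Y³⁺ < Sr²⁺ (isoelectronic, higher Z=39 is smaller); Sr²⁺ < Rb⁺ (isoelectronic, higher Z=38 is smaller); Rb⁺ < Cs⁺ (same group, 1 shell fewer).
Merged order: Zr⁴⁺ < Y³⁺ < Sr²⁺ < Rb⁺ < Cs⁺ — Rb⁺ is number 4.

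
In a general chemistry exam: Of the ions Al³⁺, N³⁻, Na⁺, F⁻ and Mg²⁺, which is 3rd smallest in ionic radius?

Na⁺

Each ion has 10 electrons. The ranking follows nuclear charge in reverse — greater Z gives a smaller radius. Al³⁺ (Z=13), Mg²⁺ (Z=12), Na⁺ (Z=11), F⁻ (Z=9), N³⁻ (Z=7).
That gives Al³⁺ < Mg²⁺ < Na⁺ < F⁻ < N³⁻. From the smallest end, number 3 is Na⁺.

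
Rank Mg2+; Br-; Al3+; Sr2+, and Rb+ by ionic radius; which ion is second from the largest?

Rb+

Tabulating Z and e⁻: Al3+ has 10 e⁻ (Z=13), Mg2+ has 10 e⁻ (Z=12), Sr2+ has 36 e⁻ (Z=38), Rb+ has 36 e⁻ (Z=37), Br- has 36 e⁻ (Z=35). Al3+ < Mg2+ (both 10 e⁻, Z=13>12); Mg2+ < Sr2+ (same group, period 3 vs 5); Sr2+ < Rb+ (isoelectronic, higher Z=38 is smaller); Rb+ < Br- (both 36 e⁻, Z=37>35).
Ordering: Al3+ < Mg2+ < Sr2+ < Rb+ < Br-. The second largest is Rb+.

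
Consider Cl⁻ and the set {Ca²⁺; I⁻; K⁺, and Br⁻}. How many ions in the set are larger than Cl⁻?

First list Z and electron count for each: Ca²⁺ (Z=20, 18 e⁻), K⁺ (Z=19, 18 e⁻), Cl⁻ (Z=17, 18 e⁻), Br⁻ (Z=35, 36 e⁻), I⁻ (Z=53, 54 e⁻). Ca²⁺ < K⁺ (both 18 e⁻, Z=20>19); K⁺ < Cl⁻ (both 18 e⁻, Z=19>17); Cl⁻ < Br⁻ (same group, period 3 vs 4); Br⁻ < I⁻ (same group, period 4 vs 5).
Placing each against Cl⁻: smaller — Ca²⁺, K⁺; larger — Br⁻, I⁻. That's 2.

2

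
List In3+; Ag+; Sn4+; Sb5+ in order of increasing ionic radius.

All of these have 46 electrons (isoelectronic). With the same electron cloud, the ion with the most protons pulls it in tightest. Nuclear charges: Sb5+ (Z=51), Sn4+ (Z=50), In3+ (Z=49), Ag+ (Z=47). Highest Z is smallest.

Sb5+ < Sn4+ < In3+ < Ag+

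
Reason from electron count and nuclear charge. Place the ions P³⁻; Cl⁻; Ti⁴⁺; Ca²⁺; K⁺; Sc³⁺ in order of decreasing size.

These species are isoelectronic with 18 electrons. The only difference is the number of protons: Ti⁴⁺ (Z=22), Sc³⁺ (Z=21), Ca²⁺ (Z=20), K⁺ (Z=19), Cl⁻ (Z=17), P³⁻ (Z=15). The strongest nuclear pull (Ti⁴⁺) gives the smallest ion.

P³⁻ > Cl⁻ > K⁺ > Ca²⁺ > Sc³⁺ > Ti⁴⁺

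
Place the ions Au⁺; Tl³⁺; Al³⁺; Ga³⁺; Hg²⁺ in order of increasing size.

Al³⁺: 10 e⁻, Z=13, Ga³⁺: 28 e⁻, Z=31, Tl³⁺: 78 e⁻, Z=81, Hg²⁺: 78 e⁻, Z=80, Au⁺: 78 e⁻, Z=79. Al³⁺ < Ga³⁺ (same group, 1 shell fewer); Ga³⁺ < Tl³⁺ (same group, 2 shells fewer); Tl³⁺ < Hg²⁺ (both 78 e⁻, Z=81>80); Hg²⁺ < Au⁺ (isoelectronic, higher Z=80 is smaller).

Al³⁺ < Ga³⁺ < Tl³⁺ < Hg²⁺ < Au⁺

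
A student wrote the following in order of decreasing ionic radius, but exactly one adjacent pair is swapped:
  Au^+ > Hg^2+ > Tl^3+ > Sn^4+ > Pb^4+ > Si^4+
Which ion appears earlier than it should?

The pair Sn^4+, Pb^4+ is the wrong way round — Sn^4+ and Pb^4+ are in one column with the same charge; the lighter period-5 ion has one fewer shell and is smaller. All other adjacent pairs agree with periodic trends, so Sn^4+ is the misplaced ion.

Sn^4+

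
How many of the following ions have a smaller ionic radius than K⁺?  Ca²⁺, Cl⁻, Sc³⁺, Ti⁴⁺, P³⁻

3

Isoelectronic series (18 e⁻ each). Size is set by nuclear charge: more protons means a smaller ion. Ti⁴⁺ (Z=22), Sc³⁺ (Z=21), Ca²⁺ (Z=20), K⁺ (Z=19), Cl⁻ (Z=17), P³⁻ (Z=15).
Relative to K⁺, the ions that are smaller are Ti⁴⁺, Sc³⁺, Ca²⁺. So 3 are smaller.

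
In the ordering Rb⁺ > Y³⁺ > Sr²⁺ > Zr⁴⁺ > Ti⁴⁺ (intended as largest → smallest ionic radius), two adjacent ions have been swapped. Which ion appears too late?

Sr²⁺

Check each adjacent pair. Y³⁺ and Sr²⁺ are reversed: both have 36 electrons but Z(Y)=39 > Z(Sr)=38, so Y³⁺ should be the smaller of the two. No other neighbouring pair contradicts the periodic trends, so Sr²⁺ is the ion listed too late.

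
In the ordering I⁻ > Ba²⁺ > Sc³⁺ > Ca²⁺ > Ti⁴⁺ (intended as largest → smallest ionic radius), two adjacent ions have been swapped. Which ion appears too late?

Ca²⁺

Compare adjacent ions: both have 18 electrons but Z(Sc)=21 > Z(Ca)=20, so Sc³⁺ should be the smaller of the two — yet in this decreasing list Sc³⁺ sits before Ca²⁺. Nothing else is reversed, so Ca²⁺ should move one place to the left.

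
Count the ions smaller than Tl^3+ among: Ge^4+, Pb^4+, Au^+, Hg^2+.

2

Work out protons and electrons: Ge^4+ has 28 e⁻ (Z=32), Pb^4+ has 78 e⁻ (Z=82), Tl^3+ has 78 e⁻ (Z=81), Hg^2+ has 78 e⁻ (Z=80), Au^+ has 78 e⁻ (Z=79). Ge^4+ < Pb^4+ (same group, period 4 vs 6); Pb^4+ < Tl^3+ (isoelectronic, higher Z=82 is smaller); Tl^3+ < Hg^2+ (both 78 e⁻, Z=81>80); Hg^2+ < Au^+ (isoelectronic, higher Z=80 is smaller).
Relative to Tl^3+, the ions that are smaller are Ge^4+, Pb^4+. Count: 2.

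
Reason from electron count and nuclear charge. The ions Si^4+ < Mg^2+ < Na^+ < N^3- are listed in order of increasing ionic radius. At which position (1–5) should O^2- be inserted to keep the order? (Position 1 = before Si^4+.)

These species are isoelectronic with 10 electrons. The only difference is the number of protons: Si^4+ (Z=14), Mg^2+ (Z=12), Na^+ (Z=11), O^2- (Z=8), N^3- (Z=7). The strongest nuclear pull (Si^4+) gives the smallest ion.
Putting O^2- in gives Si^4+ < Mg^2+ < Na^+ < O^2- < N^3-; it lands at slot 4.

4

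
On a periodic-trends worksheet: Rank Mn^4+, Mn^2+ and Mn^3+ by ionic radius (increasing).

These are all Mn ions. Removing more electrons (higher positive charge) pulls the remaining electrons in closer, so Mn^4+ is smallest and Mn^2+ is largest.

Mn^4+ < Mn^3+ < Mn^2+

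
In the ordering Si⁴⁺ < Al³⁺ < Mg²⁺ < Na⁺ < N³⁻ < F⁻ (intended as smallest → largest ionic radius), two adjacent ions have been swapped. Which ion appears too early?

Compare adjacent ions: both have 10 electrons but Z(F)=9 > Z(N)=7, so F⁻ should be the smaller of the two — yet in this increasing list N³⁻ sits before F⁻. Nothing else is reversed, so N³⁻ should move one place to the right.

N³⁻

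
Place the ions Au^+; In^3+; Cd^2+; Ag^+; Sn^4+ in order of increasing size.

Sn^4+ < In^3+ < Cd^2+ < Ag^+ < Au^+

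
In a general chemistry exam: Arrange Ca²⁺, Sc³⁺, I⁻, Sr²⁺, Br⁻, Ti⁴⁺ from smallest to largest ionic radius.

First list Z and electron count for each: Ti⁴⁺ (Z=22, 18 e⁻), Sc³⁺ (Z=21, 18 e⁻), Ca²⁺ (Z=20, 18 e⁻), Sr²⁺ (Z=38, 36 e⁻), Br⁻ (Z=35, 36 e⁻), I⁻ (Z=53, 54 e⁻). Ti⁴⁺ < Sc³⁺ (both 18 e⁻, Z=22>21); Sc³⁺ < Ca²⁺ (both 18 e⁻, Z=21>20); Ca²⁺ < Sr²⁺ (same group, 1 shell fewer); Sr²⁺ < Br⁻ (both 36 e⁻, Z=38>35); Br⁻ < I⁻ (same group, period 4 vs 5).

Ti⁴⁺ < Sc³⁺ < Ca²⁺ < Sr²⁺ < Br⁻ < I⁻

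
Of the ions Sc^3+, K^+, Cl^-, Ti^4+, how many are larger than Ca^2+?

Isoelectronic series (18 e⁻ each). Size is set by nuclear charge: more protons means a smaller ion. Ti^4+ (Z=22), Sc^3+ (Z=21), Ca^2+ (Z=20), K^+ (Z=19), Cl^- (Z=17).
Ordering all of them (including Ca^2+) by radius gives Ti^4+ < Sc^3+ < Ca^2+ < K^+ < Cl^-. So 2 are larger.

2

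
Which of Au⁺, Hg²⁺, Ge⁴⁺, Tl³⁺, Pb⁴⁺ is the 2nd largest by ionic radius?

Hg²⁺

Work out protons and electrons: Ge⁴⁺: 28 e⁻, Z=32, Pb⁴⁺: 78 e⁻, Z=82, Tl³⁺: 78 e⁻, Z=81, Hg²⁺: 78 e⁻, Z=80, Au⁺: 78 e⁻, Z=79. Ge⁴⁺ < Pb⁴⁺ (same group, period 4 vs 6); Pb⁴⁺ < Tl³⁺ (isoelectronic, higher Z=82 is smaller); Tl³⁺ < Hg²⁺ (isoelectronic, higher Z=81 is smaller); Hg²⁺ < Au⁺ (isoelectronic, higher Z=80 is smaller).
Full ascending order: Ge⁴⁺ < Pb⁴⁺ < Tl³⁺ < Hg²⁺ < Au⁺. Counting from the largest, position 2 is Hg²⁺.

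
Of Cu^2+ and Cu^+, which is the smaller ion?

Cu^2+

For a single element, ionic radius drops as positive charge rises — Cu^2+ < Cu^+.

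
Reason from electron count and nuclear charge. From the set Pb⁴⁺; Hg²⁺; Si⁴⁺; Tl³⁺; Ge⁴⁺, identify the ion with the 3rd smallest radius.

Pb⁴⁺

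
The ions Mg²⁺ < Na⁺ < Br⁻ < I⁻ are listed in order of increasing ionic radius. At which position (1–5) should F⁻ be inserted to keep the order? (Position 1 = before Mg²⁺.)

3

Mg²⁺ has 10 e⁻ (Z=12), Na⁺ has 10 e⁻ (Z=11), F⁻ has 10 e⁻ (Z=9), Br⁻ has 36 e⁻ (Z=35), I⁻ has 54 e⁻ (Z=53). Mg²⁺ < Na⁺ (both 10 e⁻, Z=12>11); Na⁺ < F⁻ (both 10 e⁻, Z=11>9); F⁻ < Br⁻ (same group, period 2 vs 4); Br⁻ < I⁻ (same group, 1 shell fewer).
Merged order: Mg²⁺ < Na⁺ < F⁻ < Br⁻ < I⁻ — F⁻ is number 3.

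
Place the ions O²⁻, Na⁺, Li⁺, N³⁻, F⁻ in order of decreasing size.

N³⁻ > O²⁻ > F⁻ > Na⁺ > Li⁺

Tabulating Z and e⁻: Li⁺: 2 e⁻, Z=3, Na⁺: 10 e⁻, Z=11, F⁻: 10 e⁻, Z=9, O²⁻: 10 e⁻, Z=8, N³⁻: 10 e⁻, Z=7. Li⁺ < Na⁺ (same group, 1 shell fewer); Na⁺ < F⁻ (both 10 e⁻, Z=11>9); F⁻ < O²⁻ (isoelectronic, higher Z=9 is smaller); O²⁻ < N³⁻ (both 10 e⁻, Z=8>7).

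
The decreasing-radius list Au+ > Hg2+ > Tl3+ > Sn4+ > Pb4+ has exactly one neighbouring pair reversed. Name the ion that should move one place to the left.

Pb4+

Check each adjacent pair. Sn4+ and Pb4+ are reversed: same group and charge — period 5 sits above period 6, so Sn4+ is smaller. No other neighbouring pair contradicts the periodic trends, so Pb4+ is the ion listed too late.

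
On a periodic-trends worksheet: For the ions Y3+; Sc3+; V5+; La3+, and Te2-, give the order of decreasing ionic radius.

First list Z and electron count for each: V5+: 18 e⁻, Z=23, Sc3+: 18 e⁻, Z=21, Y3+: 36 e⁻, Z=39, La3+: 54 e⁻, Z=57, Te2-: 54 e⁻, Z=52. V5+ < Sc3+ (isoelectronic, higher Z=23 is smaller); Sc3+ < Y3+ (same group, 1 shell fewer); Y3+ < La3+ (same group, 1 shell fewer); La3+ < Te2- (both 54 e⁻, Z=57>52).

Te2- > La3+ > Y3+ > Sc3+ > V5+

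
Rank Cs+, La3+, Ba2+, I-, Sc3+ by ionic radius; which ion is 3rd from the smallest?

Ba2+

Electron counts and nuclear charges: Sc3+: 18 e⁻, Z=21, La3+: 54 e⁻, Z=57, Ba2+: 54 e⁻, Z=56, Cs+: 54 e⁻, Z=55, I-: 54 e⁻, Z=53. Sc3+ < La3+ (same group, 2 shells fewer); La3+ < Ba2+ (both 54 e⁻, Z=57>56); Ba2+ < Cs+ (both 54 e⁻, Z=56>55); Cs+ < I- (both 54 e⁻, Z=55>53).
Ordering: Sc3+ < La3+ < Ba2+ < Cs+ < I-. The 3rd smallest is Ba2+.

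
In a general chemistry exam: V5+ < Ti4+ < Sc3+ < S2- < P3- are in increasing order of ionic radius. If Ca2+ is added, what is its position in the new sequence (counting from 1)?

4

These species are isoelectronic with 18 electrons. The only difference is the number of protons: V5+ (Z=23), Ti4+ (Z=22), Sc3+ (Z=21), Ca2+ (Z=20), S2- (Z=16), P3- (Z=15). The strongest nuclear pull (V5+) gives the smallest ion.
Putting Ca2+ in gives V5+ < Ti4+ < Sc3+ < Ca2+ < S2- < P3-; it lands at slot 4.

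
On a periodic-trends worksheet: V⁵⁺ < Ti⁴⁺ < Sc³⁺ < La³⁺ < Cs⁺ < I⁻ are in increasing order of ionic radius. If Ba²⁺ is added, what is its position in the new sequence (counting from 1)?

5

Tabulating Z and e⁻: V⁵⁺ (Z=23, 18 e⁻), Ti⁴⁺ (Z=22, 18 e⁻), Sc³⁺ (Z=21, 18 e⁻), La³⁺ (Z=57, 54 e⁻), Ba²⁺ (Z=56, 54 e⁻), Cs⁺ (Z=55, 54 e⁻), I⁻ (Z=53, 54 e⁻). V⁵⁺ < Ti⁴⁺ (both 18 e⁻, Z=23>22); Ti⁴⁺ < Sc³⁺ (both 18 e⁻, Z=22>21); Sc³⁺ < La³⁺ (same group, period 4 vs 6); La³⁺ < Ba²⁺ (both 54 e⁻, Z=57>56); Ba²⁺ < Cs⁺ (isoelectronic, higher Z=56 is smaller); Cs⁺ < I⁻ (isoelectronic, higher Z=55 is smaller).
The complete sequence is V⁵⁺ < Ti⁴⁺ < Sc³⁺ < La³⁺ < Ba²⁺ < Cs⁺ < I⁻. Ba²⁺ sits at position 5.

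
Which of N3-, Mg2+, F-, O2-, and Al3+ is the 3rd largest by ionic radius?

F-

Isoelectronic series (10 e⁻ each). Size is set by nuclear charge: more protons means a smaller ion. Al3+ (Z=13), Mg2+ (Z=12), F- (Z=9), O2- (Z=8), N3- (Z=7).
Ordering: Al3+ < Mg2+ < F- < O2- < N3-. The 3rd largest is F-.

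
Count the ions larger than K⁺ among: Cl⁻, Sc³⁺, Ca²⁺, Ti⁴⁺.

1

Isoelectronic series (18 e⁻ each). Size is set by nuclear charge: more protons means a smaller ion. Ti⁴⁺ (Z=22), Sc³⁺ (Z=21), Ca²⁺ (Z=20), K⁺ (Z=19), Cl⁻ (Z=17).
Overall: Ti⁴⁺ < Sc³⁺ < Ca²⁺ < K⁺ < Cl⁻. K⁺ has 3 below it and 1 above. So 1 is larger.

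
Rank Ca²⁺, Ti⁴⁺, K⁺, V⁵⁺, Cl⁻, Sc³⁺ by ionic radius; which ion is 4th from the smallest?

Ca²⁺

Each ion has 18 electrons. The ranking follows nuclear charge in reverse — greater Z gives a smaller radius. V⁵⁺ (Z=23), Ti⁴⁺ (Z=22), Sc³⁺ (Z=21), Ca²⁺ (Z=20), K⁺ (Z=19), Cl⁻ (Z=17).
Full ascending order: V⁵⁺ < Ti⁴⁺ < Sc³⁺ < Ca²⁺ < K⁺ < Cl⁻. Counting from the smallest, position 4 is Ca²⁺.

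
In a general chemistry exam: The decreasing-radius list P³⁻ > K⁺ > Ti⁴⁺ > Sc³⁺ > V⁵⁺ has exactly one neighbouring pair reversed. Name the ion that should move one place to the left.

Sc³⁺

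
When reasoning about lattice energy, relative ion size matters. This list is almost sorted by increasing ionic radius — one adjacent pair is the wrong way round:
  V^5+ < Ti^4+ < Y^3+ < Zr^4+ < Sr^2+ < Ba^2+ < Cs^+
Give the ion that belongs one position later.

Y^3+

Compare adjacent ions: both have 36 electrons but Z(Zr)=40 > Z(Y)=39, so Zr^4+ should be the smaller of the two — yet in this increasing list Y^3+ sits before Zr^4+. Nothing else is reversed, so Y^3+ should move one place to the right.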